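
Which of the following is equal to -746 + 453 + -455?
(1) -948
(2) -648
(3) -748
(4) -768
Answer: 3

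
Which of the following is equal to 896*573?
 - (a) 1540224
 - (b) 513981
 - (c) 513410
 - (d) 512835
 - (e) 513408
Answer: e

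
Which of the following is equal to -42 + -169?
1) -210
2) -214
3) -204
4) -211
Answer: 4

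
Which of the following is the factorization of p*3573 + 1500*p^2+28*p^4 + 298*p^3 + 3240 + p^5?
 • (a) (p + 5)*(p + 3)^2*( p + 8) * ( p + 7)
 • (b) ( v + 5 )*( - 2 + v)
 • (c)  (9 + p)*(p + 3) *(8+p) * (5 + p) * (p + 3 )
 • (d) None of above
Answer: c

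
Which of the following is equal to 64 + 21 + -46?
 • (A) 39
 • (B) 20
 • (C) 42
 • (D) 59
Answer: A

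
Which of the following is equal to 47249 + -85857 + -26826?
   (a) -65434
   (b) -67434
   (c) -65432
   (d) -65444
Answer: a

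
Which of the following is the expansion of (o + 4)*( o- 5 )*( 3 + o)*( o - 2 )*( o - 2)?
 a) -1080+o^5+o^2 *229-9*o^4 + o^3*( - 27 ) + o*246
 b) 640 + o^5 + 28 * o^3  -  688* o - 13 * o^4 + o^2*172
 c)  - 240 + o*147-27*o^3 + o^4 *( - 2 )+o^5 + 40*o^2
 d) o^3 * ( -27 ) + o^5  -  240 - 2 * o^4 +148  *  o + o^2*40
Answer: d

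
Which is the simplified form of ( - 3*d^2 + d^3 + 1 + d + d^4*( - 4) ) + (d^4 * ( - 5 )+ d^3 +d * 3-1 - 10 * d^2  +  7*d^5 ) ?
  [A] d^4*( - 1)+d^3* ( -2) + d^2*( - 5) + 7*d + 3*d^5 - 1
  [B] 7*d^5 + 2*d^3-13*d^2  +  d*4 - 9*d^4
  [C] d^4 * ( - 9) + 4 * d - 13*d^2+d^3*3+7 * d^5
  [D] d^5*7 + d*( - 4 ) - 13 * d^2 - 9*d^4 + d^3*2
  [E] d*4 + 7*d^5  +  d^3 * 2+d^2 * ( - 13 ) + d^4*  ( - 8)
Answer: B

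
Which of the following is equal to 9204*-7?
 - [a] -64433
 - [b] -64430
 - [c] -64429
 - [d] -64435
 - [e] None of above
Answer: e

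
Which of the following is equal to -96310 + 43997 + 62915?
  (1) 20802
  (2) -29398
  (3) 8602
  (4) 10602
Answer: 4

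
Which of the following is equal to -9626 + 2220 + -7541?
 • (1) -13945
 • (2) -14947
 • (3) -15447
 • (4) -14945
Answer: 2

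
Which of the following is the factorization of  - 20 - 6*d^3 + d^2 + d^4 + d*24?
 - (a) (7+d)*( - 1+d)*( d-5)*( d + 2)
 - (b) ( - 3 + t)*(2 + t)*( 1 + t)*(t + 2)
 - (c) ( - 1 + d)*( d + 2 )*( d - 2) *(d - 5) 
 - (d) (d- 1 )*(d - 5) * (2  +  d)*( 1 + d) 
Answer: c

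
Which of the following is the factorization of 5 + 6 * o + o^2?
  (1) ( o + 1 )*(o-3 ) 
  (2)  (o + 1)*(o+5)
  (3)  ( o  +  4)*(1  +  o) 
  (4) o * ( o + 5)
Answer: 2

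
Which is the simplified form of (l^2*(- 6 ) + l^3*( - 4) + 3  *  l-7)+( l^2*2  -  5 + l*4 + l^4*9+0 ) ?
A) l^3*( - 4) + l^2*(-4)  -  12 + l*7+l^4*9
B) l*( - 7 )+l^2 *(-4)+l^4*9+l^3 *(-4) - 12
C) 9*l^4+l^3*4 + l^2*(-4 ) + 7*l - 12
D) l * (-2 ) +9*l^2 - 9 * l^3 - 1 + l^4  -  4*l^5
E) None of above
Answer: A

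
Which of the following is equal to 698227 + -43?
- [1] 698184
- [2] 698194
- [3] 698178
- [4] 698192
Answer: 1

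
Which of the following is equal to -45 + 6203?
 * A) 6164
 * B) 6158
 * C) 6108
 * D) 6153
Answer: B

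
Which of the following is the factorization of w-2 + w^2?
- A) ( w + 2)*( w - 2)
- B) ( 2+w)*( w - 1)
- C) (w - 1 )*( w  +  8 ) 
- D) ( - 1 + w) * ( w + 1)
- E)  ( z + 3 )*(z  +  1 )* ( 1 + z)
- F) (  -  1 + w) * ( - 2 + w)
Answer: B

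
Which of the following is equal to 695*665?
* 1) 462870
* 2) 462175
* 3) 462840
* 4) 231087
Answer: 2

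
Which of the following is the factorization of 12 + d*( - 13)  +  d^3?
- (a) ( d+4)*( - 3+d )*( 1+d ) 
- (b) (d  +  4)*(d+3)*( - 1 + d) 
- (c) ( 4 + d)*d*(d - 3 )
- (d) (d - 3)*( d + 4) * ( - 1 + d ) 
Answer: d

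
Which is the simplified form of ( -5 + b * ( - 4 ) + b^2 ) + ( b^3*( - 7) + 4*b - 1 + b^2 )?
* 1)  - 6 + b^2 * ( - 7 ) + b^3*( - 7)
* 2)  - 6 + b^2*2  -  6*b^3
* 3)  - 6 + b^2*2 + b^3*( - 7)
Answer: 3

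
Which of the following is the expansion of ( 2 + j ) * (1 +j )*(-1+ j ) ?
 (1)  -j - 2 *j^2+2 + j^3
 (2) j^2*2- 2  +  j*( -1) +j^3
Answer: 2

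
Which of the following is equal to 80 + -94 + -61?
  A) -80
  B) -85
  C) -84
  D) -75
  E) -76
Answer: D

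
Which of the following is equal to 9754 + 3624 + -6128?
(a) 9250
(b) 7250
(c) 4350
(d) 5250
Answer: b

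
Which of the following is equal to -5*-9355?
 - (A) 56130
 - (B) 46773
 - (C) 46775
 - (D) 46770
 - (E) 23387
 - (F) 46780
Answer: C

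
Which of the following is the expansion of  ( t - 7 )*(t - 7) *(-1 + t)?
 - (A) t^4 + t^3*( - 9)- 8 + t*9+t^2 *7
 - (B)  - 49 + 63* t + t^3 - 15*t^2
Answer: B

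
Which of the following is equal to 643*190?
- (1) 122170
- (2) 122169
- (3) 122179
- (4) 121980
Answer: 1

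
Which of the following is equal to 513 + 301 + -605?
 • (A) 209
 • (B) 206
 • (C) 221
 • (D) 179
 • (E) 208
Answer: A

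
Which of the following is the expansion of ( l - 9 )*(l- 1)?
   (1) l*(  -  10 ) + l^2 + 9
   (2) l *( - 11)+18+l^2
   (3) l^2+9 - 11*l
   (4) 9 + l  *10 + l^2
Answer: 1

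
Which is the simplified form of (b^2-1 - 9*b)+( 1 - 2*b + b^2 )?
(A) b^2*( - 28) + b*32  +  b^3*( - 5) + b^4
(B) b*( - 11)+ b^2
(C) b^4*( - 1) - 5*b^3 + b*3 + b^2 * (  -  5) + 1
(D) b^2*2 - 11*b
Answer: D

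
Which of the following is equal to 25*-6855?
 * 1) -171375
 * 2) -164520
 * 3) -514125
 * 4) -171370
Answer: 1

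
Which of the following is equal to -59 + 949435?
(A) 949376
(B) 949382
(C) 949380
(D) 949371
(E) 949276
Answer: A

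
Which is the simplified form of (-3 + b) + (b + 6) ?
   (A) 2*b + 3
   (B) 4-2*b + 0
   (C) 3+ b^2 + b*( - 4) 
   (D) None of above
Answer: A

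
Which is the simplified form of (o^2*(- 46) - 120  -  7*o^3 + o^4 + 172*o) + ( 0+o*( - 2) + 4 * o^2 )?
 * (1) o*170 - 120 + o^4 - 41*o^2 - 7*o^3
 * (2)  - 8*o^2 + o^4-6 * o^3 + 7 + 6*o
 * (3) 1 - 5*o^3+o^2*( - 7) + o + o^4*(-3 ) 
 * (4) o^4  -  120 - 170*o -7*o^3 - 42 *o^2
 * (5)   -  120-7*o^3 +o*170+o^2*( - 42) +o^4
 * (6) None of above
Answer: 5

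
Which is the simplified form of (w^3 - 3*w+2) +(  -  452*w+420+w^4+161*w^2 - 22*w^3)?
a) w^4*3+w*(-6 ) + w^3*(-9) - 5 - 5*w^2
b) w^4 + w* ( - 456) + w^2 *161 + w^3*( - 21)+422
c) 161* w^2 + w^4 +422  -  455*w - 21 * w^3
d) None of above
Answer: c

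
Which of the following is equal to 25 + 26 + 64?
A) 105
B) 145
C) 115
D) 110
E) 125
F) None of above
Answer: C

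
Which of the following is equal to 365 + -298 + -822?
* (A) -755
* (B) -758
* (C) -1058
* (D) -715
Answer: A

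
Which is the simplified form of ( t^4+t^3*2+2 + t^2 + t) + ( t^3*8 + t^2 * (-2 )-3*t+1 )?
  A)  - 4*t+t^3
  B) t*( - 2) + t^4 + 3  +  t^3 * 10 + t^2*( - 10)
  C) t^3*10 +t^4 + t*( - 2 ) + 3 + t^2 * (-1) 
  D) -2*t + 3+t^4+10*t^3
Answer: C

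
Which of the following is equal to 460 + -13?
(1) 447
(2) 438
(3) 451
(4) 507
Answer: 1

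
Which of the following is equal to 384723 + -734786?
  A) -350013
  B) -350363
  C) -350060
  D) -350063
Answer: D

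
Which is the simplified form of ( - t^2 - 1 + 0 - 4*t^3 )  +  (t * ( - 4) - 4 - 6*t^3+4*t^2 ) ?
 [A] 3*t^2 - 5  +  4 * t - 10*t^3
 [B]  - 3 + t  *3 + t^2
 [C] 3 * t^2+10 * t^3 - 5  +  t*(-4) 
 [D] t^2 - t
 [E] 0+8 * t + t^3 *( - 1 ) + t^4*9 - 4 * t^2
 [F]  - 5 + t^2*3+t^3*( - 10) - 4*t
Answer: F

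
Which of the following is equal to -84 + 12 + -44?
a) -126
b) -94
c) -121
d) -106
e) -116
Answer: e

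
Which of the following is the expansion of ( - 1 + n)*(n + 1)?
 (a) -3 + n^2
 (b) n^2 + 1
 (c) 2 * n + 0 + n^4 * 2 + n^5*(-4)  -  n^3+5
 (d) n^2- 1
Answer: d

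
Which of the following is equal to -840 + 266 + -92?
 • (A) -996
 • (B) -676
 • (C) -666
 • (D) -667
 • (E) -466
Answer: C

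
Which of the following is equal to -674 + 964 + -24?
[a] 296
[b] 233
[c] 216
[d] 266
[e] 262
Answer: d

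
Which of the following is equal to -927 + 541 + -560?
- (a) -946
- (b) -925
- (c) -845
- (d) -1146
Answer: a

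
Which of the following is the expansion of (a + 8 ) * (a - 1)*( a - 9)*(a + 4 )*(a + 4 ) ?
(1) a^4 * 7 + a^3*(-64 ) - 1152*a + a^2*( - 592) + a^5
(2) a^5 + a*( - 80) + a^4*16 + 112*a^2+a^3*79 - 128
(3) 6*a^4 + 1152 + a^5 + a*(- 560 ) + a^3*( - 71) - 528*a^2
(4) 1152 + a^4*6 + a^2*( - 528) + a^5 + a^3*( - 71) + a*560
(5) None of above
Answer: 3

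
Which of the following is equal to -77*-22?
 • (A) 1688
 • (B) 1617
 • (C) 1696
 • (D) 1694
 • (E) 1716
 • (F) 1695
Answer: D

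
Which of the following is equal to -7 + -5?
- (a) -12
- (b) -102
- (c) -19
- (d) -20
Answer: a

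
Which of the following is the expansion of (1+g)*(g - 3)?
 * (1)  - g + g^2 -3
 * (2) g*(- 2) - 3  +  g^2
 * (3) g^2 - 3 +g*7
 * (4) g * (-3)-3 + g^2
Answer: 2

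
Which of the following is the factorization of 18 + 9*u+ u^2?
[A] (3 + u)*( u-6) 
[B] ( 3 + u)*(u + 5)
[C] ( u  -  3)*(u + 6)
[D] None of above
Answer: D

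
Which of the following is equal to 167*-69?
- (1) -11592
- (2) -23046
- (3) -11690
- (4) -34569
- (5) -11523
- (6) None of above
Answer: 5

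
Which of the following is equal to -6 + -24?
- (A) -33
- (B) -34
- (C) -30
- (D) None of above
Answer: C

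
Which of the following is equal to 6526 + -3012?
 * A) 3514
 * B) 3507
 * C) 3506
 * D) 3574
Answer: A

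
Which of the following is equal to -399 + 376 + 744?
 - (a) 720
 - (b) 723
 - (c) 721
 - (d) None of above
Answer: c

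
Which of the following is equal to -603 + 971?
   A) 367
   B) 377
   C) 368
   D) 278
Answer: C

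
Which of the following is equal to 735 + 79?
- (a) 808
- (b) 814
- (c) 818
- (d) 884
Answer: b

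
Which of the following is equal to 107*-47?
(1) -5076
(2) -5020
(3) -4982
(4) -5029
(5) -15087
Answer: 4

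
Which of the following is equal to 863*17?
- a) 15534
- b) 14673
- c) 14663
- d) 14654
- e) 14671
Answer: e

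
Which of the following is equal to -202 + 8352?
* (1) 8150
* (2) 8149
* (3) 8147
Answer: 1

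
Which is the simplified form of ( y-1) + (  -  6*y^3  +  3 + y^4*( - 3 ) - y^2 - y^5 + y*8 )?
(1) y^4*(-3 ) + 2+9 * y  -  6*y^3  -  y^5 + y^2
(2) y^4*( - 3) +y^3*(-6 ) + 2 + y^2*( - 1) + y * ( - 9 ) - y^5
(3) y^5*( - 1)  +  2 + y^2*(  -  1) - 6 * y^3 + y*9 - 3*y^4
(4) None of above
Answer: 3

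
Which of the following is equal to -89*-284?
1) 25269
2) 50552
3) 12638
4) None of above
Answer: 4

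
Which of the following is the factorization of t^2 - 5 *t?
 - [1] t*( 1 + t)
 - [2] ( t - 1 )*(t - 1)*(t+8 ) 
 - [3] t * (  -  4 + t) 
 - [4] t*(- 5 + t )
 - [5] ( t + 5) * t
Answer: 4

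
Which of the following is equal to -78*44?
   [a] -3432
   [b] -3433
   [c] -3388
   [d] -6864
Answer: a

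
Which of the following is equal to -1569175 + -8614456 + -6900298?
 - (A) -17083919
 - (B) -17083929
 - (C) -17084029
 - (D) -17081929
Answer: B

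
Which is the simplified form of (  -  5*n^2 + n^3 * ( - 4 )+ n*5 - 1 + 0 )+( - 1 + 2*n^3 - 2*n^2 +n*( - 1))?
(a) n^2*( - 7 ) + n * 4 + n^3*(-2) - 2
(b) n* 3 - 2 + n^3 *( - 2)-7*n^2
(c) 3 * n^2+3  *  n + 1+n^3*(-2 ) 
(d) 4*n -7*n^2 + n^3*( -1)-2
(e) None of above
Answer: a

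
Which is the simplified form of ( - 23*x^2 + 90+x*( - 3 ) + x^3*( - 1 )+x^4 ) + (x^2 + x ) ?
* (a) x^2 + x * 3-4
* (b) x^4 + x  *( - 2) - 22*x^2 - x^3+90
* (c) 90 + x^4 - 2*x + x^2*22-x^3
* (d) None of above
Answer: b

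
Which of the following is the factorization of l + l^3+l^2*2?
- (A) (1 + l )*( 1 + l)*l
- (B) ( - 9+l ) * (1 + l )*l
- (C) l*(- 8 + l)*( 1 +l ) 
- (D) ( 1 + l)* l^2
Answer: A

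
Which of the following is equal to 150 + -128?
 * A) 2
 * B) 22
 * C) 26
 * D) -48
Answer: B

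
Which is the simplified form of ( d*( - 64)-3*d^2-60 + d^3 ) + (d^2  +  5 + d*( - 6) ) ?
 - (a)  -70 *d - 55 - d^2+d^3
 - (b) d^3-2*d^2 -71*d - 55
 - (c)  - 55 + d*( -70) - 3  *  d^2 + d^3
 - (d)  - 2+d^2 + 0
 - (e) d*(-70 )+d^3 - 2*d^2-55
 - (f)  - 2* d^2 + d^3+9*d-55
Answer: e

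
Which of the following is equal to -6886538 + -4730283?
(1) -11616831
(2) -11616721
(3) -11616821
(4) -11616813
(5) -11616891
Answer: 3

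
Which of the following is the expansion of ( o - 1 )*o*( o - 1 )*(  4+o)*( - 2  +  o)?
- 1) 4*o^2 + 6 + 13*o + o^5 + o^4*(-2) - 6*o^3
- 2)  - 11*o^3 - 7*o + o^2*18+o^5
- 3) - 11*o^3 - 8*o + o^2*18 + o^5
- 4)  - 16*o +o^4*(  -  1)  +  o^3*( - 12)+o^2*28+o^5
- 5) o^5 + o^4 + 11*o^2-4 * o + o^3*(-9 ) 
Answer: 3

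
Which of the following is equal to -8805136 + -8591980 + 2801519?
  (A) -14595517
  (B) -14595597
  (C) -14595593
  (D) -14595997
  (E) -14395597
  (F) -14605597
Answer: B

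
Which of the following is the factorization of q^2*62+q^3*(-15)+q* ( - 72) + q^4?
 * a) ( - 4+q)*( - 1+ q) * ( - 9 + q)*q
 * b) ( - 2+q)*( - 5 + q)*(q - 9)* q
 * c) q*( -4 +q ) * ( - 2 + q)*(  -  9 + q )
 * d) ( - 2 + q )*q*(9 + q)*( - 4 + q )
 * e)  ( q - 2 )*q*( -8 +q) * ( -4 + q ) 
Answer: c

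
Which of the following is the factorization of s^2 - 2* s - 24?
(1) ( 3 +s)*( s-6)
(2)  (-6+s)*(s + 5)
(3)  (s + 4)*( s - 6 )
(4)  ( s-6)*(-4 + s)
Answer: 3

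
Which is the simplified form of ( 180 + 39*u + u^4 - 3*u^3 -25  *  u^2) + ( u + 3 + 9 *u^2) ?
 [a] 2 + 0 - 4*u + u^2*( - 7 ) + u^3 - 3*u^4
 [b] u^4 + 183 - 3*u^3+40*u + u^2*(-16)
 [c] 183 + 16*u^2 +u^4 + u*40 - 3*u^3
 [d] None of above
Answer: b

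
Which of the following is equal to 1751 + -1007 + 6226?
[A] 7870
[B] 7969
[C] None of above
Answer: C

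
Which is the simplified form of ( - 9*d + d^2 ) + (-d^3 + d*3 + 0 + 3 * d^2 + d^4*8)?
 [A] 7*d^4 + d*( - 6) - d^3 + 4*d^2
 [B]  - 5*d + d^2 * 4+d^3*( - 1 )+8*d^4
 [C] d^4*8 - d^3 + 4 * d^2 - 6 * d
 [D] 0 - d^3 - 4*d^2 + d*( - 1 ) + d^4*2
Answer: C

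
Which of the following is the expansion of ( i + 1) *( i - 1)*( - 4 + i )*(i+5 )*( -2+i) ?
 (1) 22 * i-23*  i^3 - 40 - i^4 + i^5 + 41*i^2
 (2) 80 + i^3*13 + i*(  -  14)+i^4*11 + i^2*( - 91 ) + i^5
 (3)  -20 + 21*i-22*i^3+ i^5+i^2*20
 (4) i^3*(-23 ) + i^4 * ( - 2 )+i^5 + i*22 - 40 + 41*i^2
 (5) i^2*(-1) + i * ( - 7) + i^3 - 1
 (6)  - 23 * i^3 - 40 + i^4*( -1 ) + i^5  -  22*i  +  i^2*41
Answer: 1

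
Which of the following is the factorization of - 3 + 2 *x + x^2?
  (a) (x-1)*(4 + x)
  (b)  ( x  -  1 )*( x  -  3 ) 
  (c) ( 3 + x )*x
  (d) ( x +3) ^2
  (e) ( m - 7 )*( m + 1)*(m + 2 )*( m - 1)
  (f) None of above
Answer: f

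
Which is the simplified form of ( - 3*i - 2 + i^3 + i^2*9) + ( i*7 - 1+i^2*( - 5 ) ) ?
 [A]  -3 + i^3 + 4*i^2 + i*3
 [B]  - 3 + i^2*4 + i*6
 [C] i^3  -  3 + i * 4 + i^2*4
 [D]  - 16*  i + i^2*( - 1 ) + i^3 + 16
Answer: C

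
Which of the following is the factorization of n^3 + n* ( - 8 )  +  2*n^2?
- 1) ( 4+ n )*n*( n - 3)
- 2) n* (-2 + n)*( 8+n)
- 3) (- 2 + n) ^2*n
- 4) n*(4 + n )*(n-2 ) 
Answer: 4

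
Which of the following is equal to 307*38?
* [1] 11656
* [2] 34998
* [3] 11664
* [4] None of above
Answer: 4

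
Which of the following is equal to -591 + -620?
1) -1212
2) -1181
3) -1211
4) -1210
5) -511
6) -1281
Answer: 3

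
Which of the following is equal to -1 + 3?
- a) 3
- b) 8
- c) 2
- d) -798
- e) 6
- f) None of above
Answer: c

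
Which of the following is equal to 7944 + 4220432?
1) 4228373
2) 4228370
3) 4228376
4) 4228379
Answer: 3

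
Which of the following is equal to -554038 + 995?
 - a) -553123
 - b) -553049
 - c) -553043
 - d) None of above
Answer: c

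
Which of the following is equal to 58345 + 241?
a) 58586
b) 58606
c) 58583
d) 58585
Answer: a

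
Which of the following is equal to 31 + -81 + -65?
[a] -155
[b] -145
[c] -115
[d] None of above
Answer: c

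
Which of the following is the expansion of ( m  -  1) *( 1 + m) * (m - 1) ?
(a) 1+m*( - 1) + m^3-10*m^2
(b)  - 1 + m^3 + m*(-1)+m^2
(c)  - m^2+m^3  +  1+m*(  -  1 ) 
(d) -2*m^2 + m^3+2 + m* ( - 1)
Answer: c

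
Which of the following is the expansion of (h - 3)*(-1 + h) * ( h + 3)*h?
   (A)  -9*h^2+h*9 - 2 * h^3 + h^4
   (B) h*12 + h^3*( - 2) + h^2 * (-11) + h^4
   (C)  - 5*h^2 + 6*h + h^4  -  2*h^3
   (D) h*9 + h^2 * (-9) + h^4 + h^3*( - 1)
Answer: D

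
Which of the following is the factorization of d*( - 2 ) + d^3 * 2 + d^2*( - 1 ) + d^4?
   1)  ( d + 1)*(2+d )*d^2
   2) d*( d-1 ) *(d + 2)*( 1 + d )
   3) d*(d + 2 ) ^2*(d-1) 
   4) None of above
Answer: 2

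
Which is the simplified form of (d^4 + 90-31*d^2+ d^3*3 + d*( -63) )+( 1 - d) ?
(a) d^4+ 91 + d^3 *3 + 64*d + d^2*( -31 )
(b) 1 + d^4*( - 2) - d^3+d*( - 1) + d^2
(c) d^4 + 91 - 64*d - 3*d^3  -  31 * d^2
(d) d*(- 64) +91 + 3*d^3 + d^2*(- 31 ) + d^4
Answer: d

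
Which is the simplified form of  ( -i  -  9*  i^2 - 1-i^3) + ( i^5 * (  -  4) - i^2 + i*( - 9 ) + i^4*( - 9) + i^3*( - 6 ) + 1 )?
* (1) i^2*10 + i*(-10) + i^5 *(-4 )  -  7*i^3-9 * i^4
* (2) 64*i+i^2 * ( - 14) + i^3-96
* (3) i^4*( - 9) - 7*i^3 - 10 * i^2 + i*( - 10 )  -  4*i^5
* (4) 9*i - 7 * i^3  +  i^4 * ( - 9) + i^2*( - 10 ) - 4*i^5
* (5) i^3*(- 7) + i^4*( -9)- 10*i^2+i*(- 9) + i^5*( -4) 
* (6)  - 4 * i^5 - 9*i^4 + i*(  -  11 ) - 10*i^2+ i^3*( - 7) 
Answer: 3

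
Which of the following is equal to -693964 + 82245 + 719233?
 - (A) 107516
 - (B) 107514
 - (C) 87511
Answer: B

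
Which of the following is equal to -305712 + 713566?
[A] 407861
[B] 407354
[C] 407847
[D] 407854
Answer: D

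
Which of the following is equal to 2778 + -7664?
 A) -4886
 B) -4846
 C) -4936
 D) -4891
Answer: A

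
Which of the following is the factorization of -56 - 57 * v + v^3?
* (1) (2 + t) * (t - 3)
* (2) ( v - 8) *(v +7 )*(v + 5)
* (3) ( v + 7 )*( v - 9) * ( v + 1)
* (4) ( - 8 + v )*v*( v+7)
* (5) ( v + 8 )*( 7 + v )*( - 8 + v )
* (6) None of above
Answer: 6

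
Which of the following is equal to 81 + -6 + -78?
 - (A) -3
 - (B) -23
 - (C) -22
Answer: A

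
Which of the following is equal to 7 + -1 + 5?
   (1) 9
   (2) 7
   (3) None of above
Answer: 3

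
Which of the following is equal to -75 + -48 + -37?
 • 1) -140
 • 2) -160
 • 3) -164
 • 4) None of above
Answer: 2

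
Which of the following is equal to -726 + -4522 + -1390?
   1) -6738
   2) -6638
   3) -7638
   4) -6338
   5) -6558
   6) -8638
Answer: 2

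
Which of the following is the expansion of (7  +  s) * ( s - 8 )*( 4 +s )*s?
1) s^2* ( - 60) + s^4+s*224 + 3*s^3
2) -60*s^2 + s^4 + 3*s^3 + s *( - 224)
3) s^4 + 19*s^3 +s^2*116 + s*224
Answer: 2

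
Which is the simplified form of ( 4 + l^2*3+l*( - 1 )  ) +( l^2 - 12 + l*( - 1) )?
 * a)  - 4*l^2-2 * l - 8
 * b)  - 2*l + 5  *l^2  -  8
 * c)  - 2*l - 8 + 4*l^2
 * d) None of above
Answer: c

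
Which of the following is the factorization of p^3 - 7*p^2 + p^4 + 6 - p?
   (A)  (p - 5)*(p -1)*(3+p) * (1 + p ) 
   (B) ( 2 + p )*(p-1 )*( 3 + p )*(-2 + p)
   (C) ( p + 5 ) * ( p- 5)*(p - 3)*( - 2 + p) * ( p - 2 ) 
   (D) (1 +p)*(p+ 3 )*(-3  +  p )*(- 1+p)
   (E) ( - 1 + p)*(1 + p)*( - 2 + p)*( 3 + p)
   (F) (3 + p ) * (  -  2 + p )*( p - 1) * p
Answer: E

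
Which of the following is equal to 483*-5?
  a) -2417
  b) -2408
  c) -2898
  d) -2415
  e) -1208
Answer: d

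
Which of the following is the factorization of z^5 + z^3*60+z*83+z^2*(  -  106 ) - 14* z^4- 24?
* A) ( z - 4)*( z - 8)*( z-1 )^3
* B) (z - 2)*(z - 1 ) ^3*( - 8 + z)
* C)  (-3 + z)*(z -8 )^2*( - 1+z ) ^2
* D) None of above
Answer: D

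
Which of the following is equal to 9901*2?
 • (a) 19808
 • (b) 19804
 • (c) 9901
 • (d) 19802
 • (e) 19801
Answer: d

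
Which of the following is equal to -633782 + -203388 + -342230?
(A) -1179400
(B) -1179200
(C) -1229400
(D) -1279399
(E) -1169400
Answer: A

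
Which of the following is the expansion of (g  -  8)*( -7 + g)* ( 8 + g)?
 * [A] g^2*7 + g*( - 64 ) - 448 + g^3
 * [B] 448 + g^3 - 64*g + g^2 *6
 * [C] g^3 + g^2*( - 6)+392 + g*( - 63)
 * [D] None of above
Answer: D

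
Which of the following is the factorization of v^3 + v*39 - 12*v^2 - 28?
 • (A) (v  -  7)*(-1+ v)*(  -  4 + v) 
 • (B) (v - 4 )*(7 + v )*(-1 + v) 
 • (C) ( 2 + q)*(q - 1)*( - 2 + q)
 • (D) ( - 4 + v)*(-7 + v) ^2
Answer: A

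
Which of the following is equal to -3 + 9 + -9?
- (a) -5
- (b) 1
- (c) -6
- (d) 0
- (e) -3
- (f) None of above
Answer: e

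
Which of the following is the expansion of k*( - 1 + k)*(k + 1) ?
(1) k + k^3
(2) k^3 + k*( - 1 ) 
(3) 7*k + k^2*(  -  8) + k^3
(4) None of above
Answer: 2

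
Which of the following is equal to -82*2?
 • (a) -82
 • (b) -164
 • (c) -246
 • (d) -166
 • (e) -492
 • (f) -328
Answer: b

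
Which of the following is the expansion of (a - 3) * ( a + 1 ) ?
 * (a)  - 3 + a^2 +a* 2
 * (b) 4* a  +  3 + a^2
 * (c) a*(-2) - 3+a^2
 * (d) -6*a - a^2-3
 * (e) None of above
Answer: c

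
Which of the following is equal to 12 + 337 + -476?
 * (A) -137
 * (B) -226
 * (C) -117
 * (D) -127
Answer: D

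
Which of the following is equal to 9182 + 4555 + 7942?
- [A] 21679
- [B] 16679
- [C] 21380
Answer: A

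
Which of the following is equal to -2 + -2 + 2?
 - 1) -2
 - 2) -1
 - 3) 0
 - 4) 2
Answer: 1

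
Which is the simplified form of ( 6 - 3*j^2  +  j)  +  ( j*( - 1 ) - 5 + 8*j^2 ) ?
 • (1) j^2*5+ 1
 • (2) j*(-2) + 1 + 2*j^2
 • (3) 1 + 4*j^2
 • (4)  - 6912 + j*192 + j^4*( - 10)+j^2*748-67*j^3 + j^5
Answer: 1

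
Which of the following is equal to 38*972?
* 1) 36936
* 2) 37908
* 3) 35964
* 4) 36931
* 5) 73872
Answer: 1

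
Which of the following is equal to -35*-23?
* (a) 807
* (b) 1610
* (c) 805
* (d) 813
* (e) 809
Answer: c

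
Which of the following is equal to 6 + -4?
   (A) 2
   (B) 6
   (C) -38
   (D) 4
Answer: A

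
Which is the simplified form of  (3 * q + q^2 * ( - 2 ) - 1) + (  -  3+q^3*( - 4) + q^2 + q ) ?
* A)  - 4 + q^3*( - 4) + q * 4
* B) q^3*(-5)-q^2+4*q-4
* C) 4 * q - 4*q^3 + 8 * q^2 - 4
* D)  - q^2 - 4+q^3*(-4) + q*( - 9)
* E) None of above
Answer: E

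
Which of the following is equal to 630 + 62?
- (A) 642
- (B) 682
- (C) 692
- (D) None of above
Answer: C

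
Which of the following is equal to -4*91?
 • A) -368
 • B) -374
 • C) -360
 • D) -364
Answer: D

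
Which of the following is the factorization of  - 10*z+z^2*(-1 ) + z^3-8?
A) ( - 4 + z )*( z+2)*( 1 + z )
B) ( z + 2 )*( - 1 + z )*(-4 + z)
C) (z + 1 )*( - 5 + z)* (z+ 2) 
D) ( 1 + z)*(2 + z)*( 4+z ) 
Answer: A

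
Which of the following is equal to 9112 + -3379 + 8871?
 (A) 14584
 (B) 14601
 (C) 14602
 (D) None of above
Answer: D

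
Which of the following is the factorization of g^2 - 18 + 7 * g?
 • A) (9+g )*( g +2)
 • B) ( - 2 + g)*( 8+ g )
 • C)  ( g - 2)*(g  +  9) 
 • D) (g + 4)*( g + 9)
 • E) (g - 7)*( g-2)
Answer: C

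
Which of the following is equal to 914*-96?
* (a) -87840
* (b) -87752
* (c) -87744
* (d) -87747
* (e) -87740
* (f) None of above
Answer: c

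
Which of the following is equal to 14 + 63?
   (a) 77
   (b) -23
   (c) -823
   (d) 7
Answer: a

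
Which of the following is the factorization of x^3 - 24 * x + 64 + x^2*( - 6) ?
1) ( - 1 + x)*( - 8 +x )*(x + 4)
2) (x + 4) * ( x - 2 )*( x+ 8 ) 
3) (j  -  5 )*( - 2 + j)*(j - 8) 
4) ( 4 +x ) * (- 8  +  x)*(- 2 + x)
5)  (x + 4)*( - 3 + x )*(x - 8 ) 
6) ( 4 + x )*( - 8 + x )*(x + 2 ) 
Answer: 4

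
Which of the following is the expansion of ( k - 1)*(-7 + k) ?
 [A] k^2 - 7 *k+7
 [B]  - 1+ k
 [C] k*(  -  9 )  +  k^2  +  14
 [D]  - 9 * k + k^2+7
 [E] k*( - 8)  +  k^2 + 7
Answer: E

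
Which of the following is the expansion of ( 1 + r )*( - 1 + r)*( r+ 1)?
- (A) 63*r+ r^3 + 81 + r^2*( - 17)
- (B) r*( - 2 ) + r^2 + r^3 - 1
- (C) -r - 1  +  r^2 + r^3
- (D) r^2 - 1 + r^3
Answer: C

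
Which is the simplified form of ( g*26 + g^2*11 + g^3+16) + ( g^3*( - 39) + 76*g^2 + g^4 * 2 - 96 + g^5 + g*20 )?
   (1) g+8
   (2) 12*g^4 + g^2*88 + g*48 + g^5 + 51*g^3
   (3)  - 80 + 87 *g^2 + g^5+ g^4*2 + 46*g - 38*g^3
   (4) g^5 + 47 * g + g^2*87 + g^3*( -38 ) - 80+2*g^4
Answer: 3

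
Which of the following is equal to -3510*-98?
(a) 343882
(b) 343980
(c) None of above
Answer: b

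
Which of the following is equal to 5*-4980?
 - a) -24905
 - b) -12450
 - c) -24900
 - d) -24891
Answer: c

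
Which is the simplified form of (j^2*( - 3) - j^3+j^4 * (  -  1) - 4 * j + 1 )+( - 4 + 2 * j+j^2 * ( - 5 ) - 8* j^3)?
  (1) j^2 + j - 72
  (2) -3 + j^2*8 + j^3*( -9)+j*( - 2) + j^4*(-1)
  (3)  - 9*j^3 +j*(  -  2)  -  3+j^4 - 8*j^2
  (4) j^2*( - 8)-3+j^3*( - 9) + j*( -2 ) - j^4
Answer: 4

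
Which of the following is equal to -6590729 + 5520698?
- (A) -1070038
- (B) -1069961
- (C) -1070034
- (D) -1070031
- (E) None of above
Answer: D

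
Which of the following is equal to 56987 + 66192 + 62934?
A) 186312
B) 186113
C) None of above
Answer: B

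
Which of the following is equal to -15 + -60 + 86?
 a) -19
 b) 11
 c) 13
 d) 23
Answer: b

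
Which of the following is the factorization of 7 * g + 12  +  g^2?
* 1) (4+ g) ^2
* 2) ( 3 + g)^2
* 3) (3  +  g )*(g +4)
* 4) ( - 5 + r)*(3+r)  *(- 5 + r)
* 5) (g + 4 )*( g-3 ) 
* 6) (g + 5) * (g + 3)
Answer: 3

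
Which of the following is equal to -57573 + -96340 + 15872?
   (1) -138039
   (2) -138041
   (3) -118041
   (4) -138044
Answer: 2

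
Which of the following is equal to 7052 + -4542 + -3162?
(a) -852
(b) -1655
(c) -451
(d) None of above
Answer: d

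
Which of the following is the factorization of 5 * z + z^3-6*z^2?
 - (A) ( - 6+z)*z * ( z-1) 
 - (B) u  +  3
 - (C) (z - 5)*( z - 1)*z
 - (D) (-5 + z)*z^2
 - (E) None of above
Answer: C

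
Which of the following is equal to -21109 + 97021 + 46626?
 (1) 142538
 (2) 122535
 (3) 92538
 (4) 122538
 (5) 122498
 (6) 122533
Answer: 4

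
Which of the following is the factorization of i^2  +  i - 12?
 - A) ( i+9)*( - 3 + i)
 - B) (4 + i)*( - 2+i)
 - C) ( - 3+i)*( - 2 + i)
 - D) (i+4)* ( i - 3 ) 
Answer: D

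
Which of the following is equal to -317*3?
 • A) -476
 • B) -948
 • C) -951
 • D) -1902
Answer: C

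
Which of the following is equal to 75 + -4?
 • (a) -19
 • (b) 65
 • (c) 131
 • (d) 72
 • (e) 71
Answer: e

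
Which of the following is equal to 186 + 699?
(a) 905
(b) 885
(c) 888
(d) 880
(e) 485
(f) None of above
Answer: b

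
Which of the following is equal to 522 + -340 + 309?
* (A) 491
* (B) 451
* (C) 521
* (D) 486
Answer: A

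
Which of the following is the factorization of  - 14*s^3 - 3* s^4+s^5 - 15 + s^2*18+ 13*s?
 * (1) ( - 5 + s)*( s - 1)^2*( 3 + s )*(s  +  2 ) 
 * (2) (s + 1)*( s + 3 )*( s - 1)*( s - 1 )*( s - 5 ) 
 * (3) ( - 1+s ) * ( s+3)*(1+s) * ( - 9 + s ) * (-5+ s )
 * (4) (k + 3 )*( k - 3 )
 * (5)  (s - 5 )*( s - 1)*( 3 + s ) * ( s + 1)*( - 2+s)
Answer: 2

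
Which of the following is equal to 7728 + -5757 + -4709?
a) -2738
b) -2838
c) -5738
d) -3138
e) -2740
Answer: a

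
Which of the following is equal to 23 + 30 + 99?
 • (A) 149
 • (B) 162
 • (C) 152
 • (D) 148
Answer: C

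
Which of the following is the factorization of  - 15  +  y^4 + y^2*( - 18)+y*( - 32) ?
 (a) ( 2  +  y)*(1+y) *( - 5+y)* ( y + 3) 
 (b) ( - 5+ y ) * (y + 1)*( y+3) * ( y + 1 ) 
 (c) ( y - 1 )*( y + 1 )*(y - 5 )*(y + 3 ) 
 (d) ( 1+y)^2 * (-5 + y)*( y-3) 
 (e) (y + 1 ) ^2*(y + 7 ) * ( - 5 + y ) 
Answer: b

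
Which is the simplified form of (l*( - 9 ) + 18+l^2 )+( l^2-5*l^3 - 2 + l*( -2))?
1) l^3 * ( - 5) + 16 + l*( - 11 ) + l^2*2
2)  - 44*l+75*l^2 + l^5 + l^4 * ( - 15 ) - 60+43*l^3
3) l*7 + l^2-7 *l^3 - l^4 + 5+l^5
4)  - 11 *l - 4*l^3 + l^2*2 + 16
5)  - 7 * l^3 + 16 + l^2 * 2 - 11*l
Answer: 1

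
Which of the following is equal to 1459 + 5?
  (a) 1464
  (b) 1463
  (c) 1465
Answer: a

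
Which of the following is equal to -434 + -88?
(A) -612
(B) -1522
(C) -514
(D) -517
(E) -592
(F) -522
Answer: F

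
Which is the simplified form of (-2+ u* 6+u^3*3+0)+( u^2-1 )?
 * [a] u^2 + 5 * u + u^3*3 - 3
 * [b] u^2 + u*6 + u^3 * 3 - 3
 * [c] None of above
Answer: b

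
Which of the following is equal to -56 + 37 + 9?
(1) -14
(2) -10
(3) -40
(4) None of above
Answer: 2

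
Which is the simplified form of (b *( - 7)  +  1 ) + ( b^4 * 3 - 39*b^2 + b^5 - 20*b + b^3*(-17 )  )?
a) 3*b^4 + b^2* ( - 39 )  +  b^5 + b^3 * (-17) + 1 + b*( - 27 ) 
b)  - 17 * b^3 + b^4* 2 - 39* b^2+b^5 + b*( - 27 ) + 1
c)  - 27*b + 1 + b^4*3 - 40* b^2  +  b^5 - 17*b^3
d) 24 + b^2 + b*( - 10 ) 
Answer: a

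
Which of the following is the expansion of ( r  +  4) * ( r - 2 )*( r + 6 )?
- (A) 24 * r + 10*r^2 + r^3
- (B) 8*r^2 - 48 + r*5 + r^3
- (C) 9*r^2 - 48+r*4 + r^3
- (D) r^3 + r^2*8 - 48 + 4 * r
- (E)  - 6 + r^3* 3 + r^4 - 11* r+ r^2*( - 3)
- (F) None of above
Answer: D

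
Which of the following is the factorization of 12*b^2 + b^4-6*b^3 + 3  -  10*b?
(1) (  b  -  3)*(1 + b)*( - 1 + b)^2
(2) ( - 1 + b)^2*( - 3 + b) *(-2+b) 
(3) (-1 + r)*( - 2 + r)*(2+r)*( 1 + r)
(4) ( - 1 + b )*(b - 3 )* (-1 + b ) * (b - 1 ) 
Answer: 4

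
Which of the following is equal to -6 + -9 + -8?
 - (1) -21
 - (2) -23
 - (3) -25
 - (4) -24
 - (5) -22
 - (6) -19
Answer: 2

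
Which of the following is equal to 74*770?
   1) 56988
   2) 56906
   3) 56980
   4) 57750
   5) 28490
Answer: 3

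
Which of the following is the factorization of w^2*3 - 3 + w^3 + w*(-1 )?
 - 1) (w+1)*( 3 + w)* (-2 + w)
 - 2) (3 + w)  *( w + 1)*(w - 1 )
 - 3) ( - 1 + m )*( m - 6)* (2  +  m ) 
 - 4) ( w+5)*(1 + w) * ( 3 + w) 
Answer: 2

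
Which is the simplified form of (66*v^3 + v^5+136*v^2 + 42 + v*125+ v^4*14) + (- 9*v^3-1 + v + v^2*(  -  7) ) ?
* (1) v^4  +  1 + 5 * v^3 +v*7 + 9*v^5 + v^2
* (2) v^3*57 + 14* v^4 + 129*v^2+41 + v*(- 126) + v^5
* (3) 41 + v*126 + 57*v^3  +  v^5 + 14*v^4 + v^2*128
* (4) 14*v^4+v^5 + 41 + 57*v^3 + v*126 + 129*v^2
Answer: 4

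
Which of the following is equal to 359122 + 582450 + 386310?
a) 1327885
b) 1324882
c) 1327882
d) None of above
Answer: c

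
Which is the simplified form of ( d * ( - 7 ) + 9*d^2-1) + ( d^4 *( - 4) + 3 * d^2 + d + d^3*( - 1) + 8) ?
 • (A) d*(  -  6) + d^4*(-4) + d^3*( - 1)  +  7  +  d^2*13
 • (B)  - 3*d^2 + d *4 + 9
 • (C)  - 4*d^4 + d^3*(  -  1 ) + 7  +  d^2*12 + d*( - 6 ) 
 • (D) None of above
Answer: C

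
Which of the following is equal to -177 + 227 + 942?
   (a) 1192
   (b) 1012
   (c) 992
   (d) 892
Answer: c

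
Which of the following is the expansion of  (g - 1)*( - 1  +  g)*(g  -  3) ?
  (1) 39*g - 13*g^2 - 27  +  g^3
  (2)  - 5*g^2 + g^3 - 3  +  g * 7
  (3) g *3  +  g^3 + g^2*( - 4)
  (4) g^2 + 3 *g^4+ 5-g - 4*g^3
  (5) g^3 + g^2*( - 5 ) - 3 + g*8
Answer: 2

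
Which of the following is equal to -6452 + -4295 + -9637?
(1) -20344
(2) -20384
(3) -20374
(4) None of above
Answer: 2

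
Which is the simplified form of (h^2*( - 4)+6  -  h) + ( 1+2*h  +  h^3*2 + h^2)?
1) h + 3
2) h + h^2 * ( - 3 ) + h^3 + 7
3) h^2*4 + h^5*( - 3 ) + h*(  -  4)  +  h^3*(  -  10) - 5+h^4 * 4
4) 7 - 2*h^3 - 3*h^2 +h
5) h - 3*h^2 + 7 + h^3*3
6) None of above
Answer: 6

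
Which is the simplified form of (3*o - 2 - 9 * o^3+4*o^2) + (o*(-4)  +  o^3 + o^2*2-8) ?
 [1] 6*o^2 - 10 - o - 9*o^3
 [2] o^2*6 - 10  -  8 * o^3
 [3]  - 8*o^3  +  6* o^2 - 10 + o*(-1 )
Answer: 3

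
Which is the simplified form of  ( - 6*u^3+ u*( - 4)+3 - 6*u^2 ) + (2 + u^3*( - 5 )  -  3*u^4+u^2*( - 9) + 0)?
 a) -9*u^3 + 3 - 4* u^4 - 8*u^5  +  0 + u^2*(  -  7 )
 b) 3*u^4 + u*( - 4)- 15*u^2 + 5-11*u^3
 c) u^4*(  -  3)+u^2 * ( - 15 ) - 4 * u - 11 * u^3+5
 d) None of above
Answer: c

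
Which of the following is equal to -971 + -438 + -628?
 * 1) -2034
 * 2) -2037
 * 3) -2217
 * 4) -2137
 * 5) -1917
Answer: 2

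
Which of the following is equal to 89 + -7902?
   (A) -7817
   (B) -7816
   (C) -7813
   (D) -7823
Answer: C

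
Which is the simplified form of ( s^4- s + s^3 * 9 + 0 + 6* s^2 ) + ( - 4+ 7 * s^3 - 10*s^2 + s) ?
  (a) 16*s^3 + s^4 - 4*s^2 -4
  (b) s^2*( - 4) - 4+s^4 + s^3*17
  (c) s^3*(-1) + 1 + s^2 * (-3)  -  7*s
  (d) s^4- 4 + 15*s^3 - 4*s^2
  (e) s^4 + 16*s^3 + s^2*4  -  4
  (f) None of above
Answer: a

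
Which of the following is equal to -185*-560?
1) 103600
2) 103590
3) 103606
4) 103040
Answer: 1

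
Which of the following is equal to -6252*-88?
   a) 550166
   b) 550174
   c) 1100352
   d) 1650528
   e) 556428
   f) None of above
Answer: f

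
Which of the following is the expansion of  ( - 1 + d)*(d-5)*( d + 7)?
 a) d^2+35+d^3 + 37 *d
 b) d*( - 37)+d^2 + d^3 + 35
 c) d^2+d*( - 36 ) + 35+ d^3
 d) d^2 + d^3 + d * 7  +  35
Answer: b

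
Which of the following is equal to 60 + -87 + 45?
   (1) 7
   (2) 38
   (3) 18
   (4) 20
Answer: 3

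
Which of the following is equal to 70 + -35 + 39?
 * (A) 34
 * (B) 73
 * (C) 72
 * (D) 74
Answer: D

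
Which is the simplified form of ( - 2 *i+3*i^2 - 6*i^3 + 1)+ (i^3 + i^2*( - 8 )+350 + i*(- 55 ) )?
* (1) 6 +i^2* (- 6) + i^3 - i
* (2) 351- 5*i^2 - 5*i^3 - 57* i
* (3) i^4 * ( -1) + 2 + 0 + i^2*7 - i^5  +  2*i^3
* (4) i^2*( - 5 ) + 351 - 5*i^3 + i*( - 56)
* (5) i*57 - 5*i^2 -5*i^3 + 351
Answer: 2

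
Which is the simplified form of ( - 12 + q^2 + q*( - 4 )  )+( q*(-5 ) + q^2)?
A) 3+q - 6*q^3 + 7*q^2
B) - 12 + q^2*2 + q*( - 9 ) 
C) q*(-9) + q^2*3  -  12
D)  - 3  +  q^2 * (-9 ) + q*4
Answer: B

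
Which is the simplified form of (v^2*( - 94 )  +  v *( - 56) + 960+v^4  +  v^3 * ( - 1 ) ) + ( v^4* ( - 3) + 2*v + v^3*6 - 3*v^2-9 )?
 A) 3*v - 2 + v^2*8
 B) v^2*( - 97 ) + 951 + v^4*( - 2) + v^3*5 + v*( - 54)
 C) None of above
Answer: B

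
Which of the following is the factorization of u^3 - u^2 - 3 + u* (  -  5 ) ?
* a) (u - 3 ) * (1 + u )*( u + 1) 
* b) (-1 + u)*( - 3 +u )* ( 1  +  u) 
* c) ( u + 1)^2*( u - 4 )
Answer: a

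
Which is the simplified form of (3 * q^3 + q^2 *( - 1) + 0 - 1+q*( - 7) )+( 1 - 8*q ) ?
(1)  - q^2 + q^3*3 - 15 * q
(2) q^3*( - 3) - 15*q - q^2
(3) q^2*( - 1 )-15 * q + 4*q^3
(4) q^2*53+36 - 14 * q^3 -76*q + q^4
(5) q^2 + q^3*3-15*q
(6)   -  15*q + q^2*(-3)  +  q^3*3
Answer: 1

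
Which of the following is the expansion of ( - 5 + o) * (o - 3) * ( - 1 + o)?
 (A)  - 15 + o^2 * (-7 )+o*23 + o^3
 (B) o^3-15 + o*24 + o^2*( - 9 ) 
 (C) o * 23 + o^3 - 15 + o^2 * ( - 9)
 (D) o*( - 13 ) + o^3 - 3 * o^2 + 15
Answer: C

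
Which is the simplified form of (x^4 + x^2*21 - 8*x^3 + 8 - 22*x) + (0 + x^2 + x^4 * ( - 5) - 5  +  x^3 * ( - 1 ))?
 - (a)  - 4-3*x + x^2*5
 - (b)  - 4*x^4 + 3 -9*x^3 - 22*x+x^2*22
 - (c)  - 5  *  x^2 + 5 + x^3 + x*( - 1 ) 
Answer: b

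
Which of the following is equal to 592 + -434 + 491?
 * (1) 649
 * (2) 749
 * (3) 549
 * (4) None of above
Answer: 1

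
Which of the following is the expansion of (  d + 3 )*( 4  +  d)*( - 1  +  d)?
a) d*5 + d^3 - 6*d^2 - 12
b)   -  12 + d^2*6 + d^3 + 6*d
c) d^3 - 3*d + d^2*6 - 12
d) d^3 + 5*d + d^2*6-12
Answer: d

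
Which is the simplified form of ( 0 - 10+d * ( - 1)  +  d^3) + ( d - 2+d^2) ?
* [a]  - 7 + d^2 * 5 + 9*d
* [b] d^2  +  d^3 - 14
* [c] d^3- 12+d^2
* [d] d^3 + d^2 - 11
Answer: c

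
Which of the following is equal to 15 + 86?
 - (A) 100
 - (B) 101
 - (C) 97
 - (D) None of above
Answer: B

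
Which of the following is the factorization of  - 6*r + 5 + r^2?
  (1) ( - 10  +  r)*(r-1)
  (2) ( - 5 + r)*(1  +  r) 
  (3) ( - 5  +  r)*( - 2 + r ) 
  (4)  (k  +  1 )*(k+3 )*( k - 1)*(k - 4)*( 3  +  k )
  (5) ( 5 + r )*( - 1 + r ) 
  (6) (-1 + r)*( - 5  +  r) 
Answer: 6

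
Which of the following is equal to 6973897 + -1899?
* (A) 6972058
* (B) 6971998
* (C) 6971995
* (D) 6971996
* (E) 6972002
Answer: B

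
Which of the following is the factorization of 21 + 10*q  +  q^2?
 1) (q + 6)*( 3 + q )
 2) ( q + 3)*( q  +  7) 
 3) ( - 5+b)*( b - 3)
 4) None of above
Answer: 2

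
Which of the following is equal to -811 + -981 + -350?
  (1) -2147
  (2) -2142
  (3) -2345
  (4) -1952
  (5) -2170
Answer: 2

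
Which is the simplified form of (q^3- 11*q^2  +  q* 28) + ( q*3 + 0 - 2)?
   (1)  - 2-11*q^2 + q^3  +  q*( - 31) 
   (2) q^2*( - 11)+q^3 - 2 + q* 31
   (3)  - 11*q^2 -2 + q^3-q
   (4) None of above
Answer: 2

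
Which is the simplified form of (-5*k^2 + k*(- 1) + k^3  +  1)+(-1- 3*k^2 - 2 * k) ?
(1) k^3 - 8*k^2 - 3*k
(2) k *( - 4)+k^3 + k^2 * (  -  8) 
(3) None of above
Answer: 1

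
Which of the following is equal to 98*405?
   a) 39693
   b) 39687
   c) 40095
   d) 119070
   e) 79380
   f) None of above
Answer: f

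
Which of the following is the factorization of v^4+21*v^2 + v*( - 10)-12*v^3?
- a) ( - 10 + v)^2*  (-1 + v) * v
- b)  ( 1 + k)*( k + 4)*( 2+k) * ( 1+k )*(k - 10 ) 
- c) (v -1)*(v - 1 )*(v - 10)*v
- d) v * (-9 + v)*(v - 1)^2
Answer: c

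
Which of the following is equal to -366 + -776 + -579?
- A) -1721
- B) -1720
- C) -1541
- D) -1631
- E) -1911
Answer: A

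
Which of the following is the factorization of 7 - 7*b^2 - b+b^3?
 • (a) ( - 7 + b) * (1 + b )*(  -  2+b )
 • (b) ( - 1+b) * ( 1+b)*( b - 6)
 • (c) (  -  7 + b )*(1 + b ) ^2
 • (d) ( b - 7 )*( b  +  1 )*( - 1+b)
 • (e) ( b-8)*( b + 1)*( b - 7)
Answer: d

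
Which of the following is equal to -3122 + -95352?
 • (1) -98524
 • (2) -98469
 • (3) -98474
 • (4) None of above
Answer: 3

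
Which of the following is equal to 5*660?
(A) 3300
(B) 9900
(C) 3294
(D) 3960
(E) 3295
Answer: A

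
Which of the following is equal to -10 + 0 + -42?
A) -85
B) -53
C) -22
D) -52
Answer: D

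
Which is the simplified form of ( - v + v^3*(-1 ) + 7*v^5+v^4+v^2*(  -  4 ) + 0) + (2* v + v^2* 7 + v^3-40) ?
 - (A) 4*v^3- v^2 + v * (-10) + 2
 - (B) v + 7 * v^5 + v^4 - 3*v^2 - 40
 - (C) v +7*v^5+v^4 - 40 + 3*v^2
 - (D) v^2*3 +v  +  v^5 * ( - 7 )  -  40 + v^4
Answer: C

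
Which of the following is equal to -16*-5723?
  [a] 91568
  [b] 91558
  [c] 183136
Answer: a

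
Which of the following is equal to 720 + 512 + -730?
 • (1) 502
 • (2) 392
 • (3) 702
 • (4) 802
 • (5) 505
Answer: 1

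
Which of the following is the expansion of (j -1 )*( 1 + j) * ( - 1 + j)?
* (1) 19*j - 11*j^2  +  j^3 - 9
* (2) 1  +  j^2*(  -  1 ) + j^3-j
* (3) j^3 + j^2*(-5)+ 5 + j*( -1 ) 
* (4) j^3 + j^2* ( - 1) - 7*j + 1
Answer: 2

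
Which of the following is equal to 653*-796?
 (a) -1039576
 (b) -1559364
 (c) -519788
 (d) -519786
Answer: c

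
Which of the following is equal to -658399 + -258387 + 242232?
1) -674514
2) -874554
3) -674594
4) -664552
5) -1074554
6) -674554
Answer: 6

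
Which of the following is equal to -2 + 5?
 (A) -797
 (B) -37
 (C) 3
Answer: C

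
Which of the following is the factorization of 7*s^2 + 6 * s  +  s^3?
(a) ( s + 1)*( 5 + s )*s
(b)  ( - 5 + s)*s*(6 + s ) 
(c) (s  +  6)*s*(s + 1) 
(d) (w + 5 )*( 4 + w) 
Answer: c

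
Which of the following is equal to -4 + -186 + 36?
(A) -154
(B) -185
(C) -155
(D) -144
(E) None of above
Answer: A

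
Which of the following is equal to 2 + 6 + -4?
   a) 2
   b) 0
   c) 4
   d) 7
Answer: c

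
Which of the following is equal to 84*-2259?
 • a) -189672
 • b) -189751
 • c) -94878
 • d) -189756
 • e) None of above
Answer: d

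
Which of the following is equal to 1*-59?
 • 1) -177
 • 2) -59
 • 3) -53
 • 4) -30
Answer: 2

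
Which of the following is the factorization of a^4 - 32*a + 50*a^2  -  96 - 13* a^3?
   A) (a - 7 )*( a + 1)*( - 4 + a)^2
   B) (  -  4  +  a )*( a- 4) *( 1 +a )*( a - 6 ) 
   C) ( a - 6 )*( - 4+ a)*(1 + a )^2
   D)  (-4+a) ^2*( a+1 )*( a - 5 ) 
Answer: B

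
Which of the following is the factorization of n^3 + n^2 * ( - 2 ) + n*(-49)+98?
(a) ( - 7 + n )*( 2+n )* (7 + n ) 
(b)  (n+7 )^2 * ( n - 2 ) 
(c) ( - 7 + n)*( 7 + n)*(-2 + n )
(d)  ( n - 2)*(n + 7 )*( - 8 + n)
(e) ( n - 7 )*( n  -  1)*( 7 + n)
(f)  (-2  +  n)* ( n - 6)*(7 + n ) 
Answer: c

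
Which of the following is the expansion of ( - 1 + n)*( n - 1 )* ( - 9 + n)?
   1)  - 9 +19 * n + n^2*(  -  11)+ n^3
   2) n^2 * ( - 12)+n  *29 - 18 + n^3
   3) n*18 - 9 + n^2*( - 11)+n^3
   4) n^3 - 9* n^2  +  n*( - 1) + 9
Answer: 1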